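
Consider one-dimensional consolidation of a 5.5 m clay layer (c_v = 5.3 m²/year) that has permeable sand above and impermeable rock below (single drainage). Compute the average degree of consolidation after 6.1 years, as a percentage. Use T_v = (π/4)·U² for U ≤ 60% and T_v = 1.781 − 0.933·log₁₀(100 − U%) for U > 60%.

Drainage path length: H_d = H = 5.5 m (single drainage).
T_v = c_v·t/H_d² = 5.3×6.1/5.5² = 1.0688.
T_v = 1.0688 corresponds to the U > 60% branch:
U = 1 − 10^((1.781 − T_v)/0.933)/100 = 0.942

U ≈ 94.2 %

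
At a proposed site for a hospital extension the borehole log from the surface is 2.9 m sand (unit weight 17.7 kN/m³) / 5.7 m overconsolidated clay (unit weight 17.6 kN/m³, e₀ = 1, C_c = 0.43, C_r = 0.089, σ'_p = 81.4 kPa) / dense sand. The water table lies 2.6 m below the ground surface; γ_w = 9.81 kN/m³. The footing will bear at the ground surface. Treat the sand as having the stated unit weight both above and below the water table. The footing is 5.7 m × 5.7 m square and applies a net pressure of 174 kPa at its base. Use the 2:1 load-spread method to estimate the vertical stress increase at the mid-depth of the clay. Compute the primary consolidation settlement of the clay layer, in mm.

S_c ≈ 194 mm

Mid-depth of clay below the ground surface: z = 2.9 + 5.7/2 = 5.75 m.
Total vertical stress at mid-clay: σ_v = 17.7×2.9 + 17.6×2.85 = 101.49 kPa.
Pore pressure: u = 9.81×(5.75 − 2.6) = 30.902 kPa.
Initial effective stress: σ'_0 = σ_v − u = 101.49 − 30.902 = 70.588 kPa.
Stress increase at mid-clay by the 2:1 spreading method:
Δσ = qBL/((B+z)(L+z)) = 174×5.7×5.7/((5.7+5.75)(5.7+5.75)) = 43.121 kPa
Final effective stress: σ'_f = 70.588 + 43.121 = 113.71 kPa.
σ'_f = 113.71 > σ'_p = 81.4 kPa, so the stress path crosses the preconsolidation pressure — recompression up to σ'_p, then virgin compression beyond:
S_c = H/(1+e₀)·[C_r·log₁₀(σ'_p/σ'_0) + C_c·log₁₀(σ'_f/σ'_p)]
    = 5.7/2 × [0.089×log₁₀(81.4/70.588) + 0.43×log₁₀(113.71/81.4)]
    = 2.85 × [0.0055085 + 0.062425] = 0.1936 m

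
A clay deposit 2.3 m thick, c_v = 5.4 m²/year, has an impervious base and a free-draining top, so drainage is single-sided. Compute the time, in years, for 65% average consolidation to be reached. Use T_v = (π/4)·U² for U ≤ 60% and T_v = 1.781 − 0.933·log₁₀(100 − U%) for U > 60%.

t ≈ 0.333 years

Drainage path length: H_d = H = 2.3 m (single drainage).
U > 60%: T_v = 1.781 − 0.933·log₁₀(100 − 65) = 0.34038.
t = T_v·H_d²/c_v = 0.34038×2.3²/5.4 = 0.3334 years.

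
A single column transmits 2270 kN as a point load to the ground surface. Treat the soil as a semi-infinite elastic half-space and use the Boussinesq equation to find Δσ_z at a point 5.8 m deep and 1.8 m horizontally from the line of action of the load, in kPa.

Δσ_z ≈ 25.6 kPa

Boussinesq vertical stress below a point load on an elastic half-space:
Δσ_z = 3P/(2πz²) · [1 + (r/z)²]^(−5/2)
r/z = 1.8/5.8 = 0.31034; [1+(r/z)²]^(−5/2) = 0.79463.
Δσ_z = 3×2270/(2π×5.8²) × 0.79463 = 32.219 × 0.79463 = 25.6 kPa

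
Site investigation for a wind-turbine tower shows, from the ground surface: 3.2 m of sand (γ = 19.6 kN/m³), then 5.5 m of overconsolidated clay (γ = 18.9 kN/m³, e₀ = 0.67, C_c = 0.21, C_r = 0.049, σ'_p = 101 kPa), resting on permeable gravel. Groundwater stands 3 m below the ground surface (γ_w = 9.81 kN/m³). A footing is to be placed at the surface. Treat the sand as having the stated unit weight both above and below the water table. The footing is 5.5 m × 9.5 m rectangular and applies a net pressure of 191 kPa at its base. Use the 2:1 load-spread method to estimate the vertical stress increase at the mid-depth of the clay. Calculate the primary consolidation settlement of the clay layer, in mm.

S_c ≈ 114 mm

Mid-depth of clay below the ground surface: z = 3.2 + 5.5/2 = 5.95 m.
Total vertical stress at mid-clay: σ_v = 19.6×3.2 + 18.9×2.75 = 114.69 kPa.
Pore pressure: u = 9.81×(5.95 − 3) = 28.94 kPa.
Initial effective stress: σ'_0 = σ_v − u = 114.69 − 28.94 = 85.75 kPa.
Stress increase at mid-clay by the 2:1 spreading method:
Δσ = qBL/((B+z)(L+z)) = 191×5.5×9.5/((5.5+5.95)(9.5+5.95)) = 56.414 kPa
Final effective stress: σ'_f = 85.75 + 56.414 = 142.16 kPa.
σ'_f = 142.16 > σ'_p = 101 kPa, so the stress path crosses the preconsolidation pressure — recompression up to σ'_p, then virgin compression beyond:
S_c = H/(1+e₀)·[C_r·log₁₀(σ'_p/σ'_0) + C_c·log₁₀(σ'_f/σ'_p)]
    = 5.5/1.67 × [0.049×log₁₀(101/85.75) + 0.21×log₁₀(142.16/101)]
    = 3.2934 × [0.0034833 + 0.031176] = 0.1141 m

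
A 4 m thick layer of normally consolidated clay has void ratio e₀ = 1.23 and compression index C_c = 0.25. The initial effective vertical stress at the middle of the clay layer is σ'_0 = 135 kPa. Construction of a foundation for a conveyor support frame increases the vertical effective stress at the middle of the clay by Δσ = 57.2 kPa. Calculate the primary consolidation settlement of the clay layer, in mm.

S_c ≈ 68.8 mm

Final effective stress: σ'_f = σ'_0 + Δσ = 135 + 57.2 = 192.2 kPa.
Normally consolidated clay, so the full stress increment lies on the virgin compression line:
S_c = C_c·H/(1+e₀)·log₁₀(σ'_f/σ'_0) = 0.25×4/(1+1.23)×log₁₀(192.2/135)
    = 0.44843 × 0.15342 = 0.0688 m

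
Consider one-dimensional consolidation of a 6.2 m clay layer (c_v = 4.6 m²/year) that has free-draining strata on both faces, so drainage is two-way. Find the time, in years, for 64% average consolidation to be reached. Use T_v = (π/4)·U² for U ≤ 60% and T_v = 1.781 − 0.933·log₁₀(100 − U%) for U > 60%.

Drainage path length: H_d = H/2 = 3.1 m (double drainage).
U > 60%: T_v = 1.781 − 0.933·log₁₀(100 − 64) = 0.32897.
t = T_v·H_d²/c_v = 0.32897×3.1²/4.6 = 0.6873 years.

t ≈ 0.687 years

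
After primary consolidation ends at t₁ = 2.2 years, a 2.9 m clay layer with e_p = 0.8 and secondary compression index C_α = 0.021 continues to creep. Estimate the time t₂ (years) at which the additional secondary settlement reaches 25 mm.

t₂ ≈ 12.1 years

S_s = C_α·H/(1+e_p)·log₁₀(t₂/t₁) ⇒ log₁₀(t₂/t₁) = S_s·(1+e_p)/(C_α·H).
log₁₀(t₂/t₁) = 0.025 × (1+0.8) / (0.021×2.9) = 0.7389
t₂ = t₁ × 10^0.7389 = 2.2 × 5.482 = 12.06 years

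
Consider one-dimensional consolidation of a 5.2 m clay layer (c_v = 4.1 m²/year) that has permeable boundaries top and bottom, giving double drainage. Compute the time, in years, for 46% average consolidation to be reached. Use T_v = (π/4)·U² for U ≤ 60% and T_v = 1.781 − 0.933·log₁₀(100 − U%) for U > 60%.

Drainage path length: H_d = H/2 = 2.6 m (double drainage).
U ≤ 60%: T_v = (π/4)·U² = (π/4)×0.46² = 0.16619.
t = T_v·H_d²/c_v = 0.16619×2.6²/4.1 = 0.274 years.

t ≈ 0.274 years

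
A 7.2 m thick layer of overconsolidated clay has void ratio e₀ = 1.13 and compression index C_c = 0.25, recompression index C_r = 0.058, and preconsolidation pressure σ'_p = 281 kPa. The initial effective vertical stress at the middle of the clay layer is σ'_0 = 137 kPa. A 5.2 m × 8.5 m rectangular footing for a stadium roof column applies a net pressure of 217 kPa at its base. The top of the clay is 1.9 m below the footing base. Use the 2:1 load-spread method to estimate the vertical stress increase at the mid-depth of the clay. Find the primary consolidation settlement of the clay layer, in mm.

S_c ≈ 32.7 mm

Mid-depth of clay below the footing base: z = 1.9 + 7.2/2 = 5.5 m.
Stress increase at mid-clay by the 2:1 spreading method:
Δσ = qBL/((B+z)(L+z)) = 217×5.2×8.5/((5.2+5.5)(8.5+5.5)) = 64.028 kPa
Final effective stress: σ'_f = 137 + 64.028 = 201.03 kPa.
σ'_f = 201.03 ≤ σ'_p = 281 kPa, so the clay remains overconsolidated and only the recompression index applies:
S_c = C_r·H/(1+e₀)·log₁₀(σ'_f/σ'_0) = 0.058×7.2/2.13×log₁₀(201.03/137)
    = 0.19606 × 0.16654 = 0.03265 m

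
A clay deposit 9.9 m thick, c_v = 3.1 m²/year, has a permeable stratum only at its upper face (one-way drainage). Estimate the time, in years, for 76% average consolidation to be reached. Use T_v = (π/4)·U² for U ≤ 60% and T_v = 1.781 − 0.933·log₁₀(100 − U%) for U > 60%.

t ≈ 15.6 years

Drainage path length: H_d = H = 9.9 m (single drainage).
U > 60%: T_v = 1.781 − 0.933·log₁₀(100 − 76) = 0.49326.
t = T_v·H_d²/c_v = 0.49326×9.9²/3.1 = 15.59 years.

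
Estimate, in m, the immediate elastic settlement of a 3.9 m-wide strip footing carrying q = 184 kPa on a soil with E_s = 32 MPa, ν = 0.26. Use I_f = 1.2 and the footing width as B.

Immediate (elastic) settlement: S_e = q·B·(1−ν²)/E_s · I_f.
E_s = 32 MPa = 32000 kPa.
S_e = 184 × 3.9 × (1 − 0.26²) / 32000 × 1.2
    = 184 × 3.9 × 0.9324 / 32000 × 1.2
    = 0.02509 m

S_e ≈ 0.0251 m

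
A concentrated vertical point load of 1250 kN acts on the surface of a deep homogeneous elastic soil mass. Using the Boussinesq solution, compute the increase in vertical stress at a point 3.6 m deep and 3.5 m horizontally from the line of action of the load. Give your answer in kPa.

Boussinesq vertical stress below a point load on an elastic half-space:
Δσ_z = 3P/(2πz²) · [1 + (r/z)²]^(−5/2)
r/z = 3.5/3.6 = 0.97222; [1+(r/z)²]^(−5/2) = 0.18949.
Δσ_z = 3×1250/(2π×3.6²) × 0.18949 = 46.052 × 0.18949 = 8.726 kPa

Δσ_z ≈ 8.73 kPa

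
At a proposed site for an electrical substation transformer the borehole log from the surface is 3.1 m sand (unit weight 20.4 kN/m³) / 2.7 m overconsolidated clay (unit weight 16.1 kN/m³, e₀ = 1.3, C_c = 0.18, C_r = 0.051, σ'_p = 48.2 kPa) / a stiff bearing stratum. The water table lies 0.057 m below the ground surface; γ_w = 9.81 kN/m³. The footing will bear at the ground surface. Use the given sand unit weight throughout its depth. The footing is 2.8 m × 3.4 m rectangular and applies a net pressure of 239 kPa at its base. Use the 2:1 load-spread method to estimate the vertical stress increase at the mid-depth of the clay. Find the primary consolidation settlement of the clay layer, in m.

Mid-depth of clay below the ground surface: z = 3.1 + 2.7/2 = 4.45 m.
Total vertical stress at mid-clay: σ_v = 20.4×3.1 + 16.1×1.35 = 84.975 kPa.
Pore pressure: u = 9.81×(4.45 − 0.057) = 43.095 kPa.
Initial effective stress: σ'_0 = σ_v − u = 84.975 − 43.095 = 41.88 kPa.
Stress increase at mid-clay by the 2:1 spreading method:
Δσ = qBL/((B+z)(L+z)) = 239×2.8×3.4/((2.8+4.45)(3.4+4.45)) = 39.979 kPa
Final effective stress: σ'_f = 41.88 + 39.979 = 81.859 kPa.
σ'_f = 81.859 > σ'_p = 48.2 kPa, so the stress path crosses the preconsolidation pressure — recompression up to σ'_p, then virgin compression beyond:
S_c = H/(1+e₀)·[C_r·log₁₀(σ'_p/σ'_0) + C_c·log₁₀(σ'_f/σ'_p)]
    = 2.7/2.3 × [0.051×log₁₀(48.2/41.88) + 0.18×log₁₀(81.859/48.2)]
    = 1.1739 × [0.0031131 + 0.041403] = 0.05226 m

S_c ≈ 0.0523 m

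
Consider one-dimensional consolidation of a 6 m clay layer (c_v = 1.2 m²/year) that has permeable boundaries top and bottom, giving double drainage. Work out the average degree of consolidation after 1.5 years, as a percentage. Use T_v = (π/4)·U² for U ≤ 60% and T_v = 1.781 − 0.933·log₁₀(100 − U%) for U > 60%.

U ≈ 50.5 %

Drainage path length: H_d = H/2 = 3 m (double drainage).
T_v = c_v·t/H_d² = 1.2×1.5/3² = 0.2.
T_v = 0.2 corresponds to the U ≤ 60% branch:
U = √(4T_v/π) = 0.5046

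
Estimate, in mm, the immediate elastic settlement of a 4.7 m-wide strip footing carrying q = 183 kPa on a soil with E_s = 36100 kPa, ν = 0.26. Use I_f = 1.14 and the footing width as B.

S_e ≈ 25.3 mm

Immediate (elastic) settlement: S_e = q·B·(1−ν²)/E_s · I_f.
S_e = 183 × 4.7 × (1 − 0.26²) / 36100 × 1.14
    = 183 × 4.7 × 0.9324 / 36100 × 1.14
    = 0.02532 m = 25.32 mm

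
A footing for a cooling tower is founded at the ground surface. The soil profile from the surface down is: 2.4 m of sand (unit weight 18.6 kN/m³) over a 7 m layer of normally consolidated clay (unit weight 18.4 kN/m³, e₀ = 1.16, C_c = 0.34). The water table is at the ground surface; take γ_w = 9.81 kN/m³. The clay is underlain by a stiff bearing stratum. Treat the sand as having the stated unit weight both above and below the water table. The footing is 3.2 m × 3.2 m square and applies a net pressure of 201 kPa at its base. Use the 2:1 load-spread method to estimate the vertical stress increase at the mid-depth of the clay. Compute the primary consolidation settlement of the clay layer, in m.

Mid-depth of clay below the ground surface: z = 2.4 + 7/2 = 5.9 m.
Total vertical stress at mid-clay: σ_v = 18.6×2.4 + 18.4×3.5 = 109.04 kPa.
Pore pressure: u = 9.81×(5.9 − 0) = 57.879 kPa.
Initial effective stress: σ'_0 = σ_v − u = 109.04 − 57.879 = 51.161 kPa.
Stress increase at mid-clay by the 2:1 spreading method:
Δσ = qBL/((B+z)(L+z)) = 201×3.2×3.2/((3.2+5.9)(3.2+5.9)) = 24.855 kPa
Final effective stress: σ'_f = σ'_0 + Δσ = 51.161 + 24.855 = 76.016 kPa.
Normally consolidated clay, so the full stress increment lies on the virgin compression line:
S_c = C_c·H/(1+e₀)·log₁₀(σ'_f/σ'_0) = 0.34×7/(1+1.16)×log₁₀(76.016/51.161)
    = 1.1019 × 0.17197 = 0.1895 m

S_c ≈ 0.189 m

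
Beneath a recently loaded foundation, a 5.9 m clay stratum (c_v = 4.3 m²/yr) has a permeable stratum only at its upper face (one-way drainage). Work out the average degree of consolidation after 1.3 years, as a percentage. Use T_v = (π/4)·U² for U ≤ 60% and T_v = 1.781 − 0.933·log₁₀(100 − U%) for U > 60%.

Drainage path length: H_d = H = 5.9 m (single drainage).
T_v = c_v·t/H_d² = 4.3×1.3/5.9² = 0.16059.
T_v = 0.16059 corresponds to the U ≤ 60% branch:
U = √(4T_v/π) = 0.4522

U ≈ 45.2 %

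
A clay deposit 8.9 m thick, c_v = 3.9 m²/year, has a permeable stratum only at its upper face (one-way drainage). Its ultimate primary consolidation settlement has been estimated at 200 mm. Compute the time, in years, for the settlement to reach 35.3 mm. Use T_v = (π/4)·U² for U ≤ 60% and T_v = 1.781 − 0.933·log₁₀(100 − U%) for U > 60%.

t ≈ 0.497 years

Drainage path length: H_d = H = 8.9 m (single drainage).
U = S(t)/S_ult = 35.3/200 = 0.1765.
U ≤ 60%: T_v = (π/4)·U² = (π/4)×0.1765² = 0.024467.
t = T_v·H_d²/c_v = 0.024467×8.9²/3.9 = 0.4969 years.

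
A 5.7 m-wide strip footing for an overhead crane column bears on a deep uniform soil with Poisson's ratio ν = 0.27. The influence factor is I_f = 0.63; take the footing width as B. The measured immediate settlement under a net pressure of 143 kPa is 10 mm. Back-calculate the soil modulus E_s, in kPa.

E_s ≈ 47600 kPa

S_e = q·B·(1−ν²)/E_s · I_f  ⇒  E_s = q·B·(1−ν²)·I_f / S_e.
E_s = 143 × 5.7 × 0.9271 × 0.63 / 0.01 = 47610 kPa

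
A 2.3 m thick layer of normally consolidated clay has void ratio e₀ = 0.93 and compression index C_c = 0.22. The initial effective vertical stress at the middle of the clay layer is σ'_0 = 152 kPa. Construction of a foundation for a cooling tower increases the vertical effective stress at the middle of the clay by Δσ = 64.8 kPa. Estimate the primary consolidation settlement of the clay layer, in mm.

S_c ≈ 40.4 mm

Final effective stress: σ'_f = σ'_0 + Δσ = 152 + 64.8 = 216.8 kPa.
Normally consolidated clay, so the full stress increment lies on the virgin compression line:
S_c = C_c·H/(1+e₀)·log₁₀(σ'_f/σ'_0) = 0.22×2.3/(1+0.93)×log₁₀(216.8/152)
    = 0.26218 × 0.15422 = 0.04043 m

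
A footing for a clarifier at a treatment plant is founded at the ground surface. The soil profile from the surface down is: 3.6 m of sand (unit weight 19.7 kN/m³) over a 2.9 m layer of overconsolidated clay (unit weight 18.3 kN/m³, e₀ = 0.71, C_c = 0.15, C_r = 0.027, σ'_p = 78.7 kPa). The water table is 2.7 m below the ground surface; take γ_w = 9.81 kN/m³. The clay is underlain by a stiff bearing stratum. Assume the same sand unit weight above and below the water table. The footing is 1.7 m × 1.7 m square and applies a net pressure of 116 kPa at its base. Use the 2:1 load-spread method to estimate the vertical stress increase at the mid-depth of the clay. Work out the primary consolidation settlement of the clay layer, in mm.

Mid-depth of clay below the ground surface: z = 3.6 + 2.9/2 = 5.05 m.
Total vertical stress at mid-clay: σ_v = 19.7×3.6 + 18.3×1.45 = 97.455 kPa.
Pore pressure: u = 9.81×(5.05 − 2.7) = 23.054 kPa.
Initial effective stress: σ'_0 = σ_v − u = 97.455 − 23.054 = 74.401 kPa.
Stress increase at mid-clay by the 2:1 spreading method:
Δσ = qBL/((B+z)(L+z)) = 116×1.7×1.7/((1.7+5.05)(1.7+5.05)) = 7.3578 kPa
Final effective stress: σ'_f = 74.401 + 7.3578 = 81.759 kPa.
σ'_f = 81.759 > σ'_p = 78.7 kPa, so the stress path crosses the preconsolidation pressure — recompression up to σ'_p, then virgin compression beyond:
S_c = H/(1+e₀)·[C_r·log₁₀(σ'_p/σ'_0) + C_c·log₁₀(σ'_f/σ'_p)]
    = 2.9/1.71 × [0.027×log₁₀(78.7/74.401) + 0.15×log₁₀(81.759/78.7)]
    = 1.6959 × [0.00065869 + 0.0024841] = 0.00533 m

S_c ≈ 5.33 mm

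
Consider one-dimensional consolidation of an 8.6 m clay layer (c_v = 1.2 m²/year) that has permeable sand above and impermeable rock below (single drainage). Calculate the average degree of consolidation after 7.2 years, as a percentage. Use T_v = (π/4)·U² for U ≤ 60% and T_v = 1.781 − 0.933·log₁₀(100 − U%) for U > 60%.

U ≈ 38.6 %

Drainage path length: H_d = H = 8.6 m (single drainage).
T_v = c_v·t/H_d² = 1.2×7.2/8.6² = 0.11682.
T_v = 0.11682 corresponds to the U ≤ 60% branch:
U = √(4T_v/π) = 0.3857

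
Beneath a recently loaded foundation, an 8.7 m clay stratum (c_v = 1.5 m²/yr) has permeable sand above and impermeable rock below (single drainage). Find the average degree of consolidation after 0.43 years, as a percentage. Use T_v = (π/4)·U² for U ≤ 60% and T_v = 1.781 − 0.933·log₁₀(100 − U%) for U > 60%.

U ≈ 10.4 %

Drainage path length: H_d = H = 8.7 m (single drainage).
T_v = c_v·t/H_d² = 1.5×0.43/8.7² = 0.0085216.
T_v = 0.0085216 corresponds to the U ≤ 60% branch:
U = √(4T_v/π) = 0.1042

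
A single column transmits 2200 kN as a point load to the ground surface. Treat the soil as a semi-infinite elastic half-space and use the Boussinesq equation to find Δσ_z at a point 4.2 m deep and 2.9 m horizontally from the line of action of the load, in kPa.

Boussinesq vertical stress below a point load on an elastic half-space:
Δσ_z = 3P/(2πz²) · [1 + (r/z)²]^(−5/2)
r/z = 2.9/4.2 = 0.69048; [1+(r/z)²]^(−5/2) = 0.37734.
Δσ_z = 3×2200/(2π×4.2²) × 0.37734 = 59.548 × 0.37734 = 22.47 kPa

Δσ_z ≈ 22.5 kPa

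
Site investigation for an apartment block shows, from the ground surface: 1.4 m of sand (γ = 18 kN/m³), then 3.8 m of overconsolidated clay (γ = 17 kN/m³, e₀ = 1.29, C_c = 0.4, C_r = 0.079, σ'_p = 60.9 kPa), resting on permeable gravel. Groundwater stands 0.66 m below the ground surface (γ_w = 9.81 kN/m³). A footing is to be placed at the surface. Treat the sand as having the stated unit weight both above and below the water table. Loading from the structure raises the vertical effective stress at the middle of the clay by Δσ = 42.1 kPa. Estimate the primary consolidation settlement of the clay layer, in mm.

S_c ≈ 92.3 mm

Mid-depth of clay below the ground surface: z = 1.4 + 3.8/2 = 3.3 m.
Total vertical stress at mid-clay: σ_v = 18×1.4 + 17×1.9 = 57.5 kPa.
Pore pressure: u = 9.81×(3.3 − 0.66) = 25.898 kPa.
Initial effective stress: σ'_0 = σ_v − u = 57.5 − 25.898 = 31.602 kPa.
Final effective stress: σ'_f = 31.602 + 42.1 = 73.702 kPa.
σ'_f = 73.702 > σ'_p = 60.9 kPa, so the stress path crosses the preconsolidation pressure — recompression up to σ'_p, then virgin compression beyond:
S_c = H/(1+e₀)·[C_r·log₁₀(σ'_p/σ'_0) + C_c·log₁₀(σ'_f/σ'_p)]
    = 3.8/2.29 × [0.079×log₁₀(60.9/31.602) + 0.4×log₁₀(73.702/60.9)]
    = 1.6594 × [0.022507 + 0.033145] = 0.09235 m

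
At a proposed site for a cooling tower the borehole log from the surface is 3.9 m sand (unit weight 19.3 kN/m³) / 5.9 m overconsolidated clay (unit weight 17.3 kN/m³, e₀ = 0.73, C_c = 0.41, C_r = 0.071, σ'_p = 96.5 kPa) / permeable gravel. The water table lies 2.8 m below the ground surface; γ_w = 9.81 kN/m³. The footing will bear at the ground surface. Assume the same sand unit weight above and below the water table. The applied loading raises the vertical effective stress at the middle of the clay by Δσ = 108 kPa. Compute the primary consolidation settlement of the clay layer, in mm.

S_c ≈ 437 mm

Mid-depth of clay below the ground surface: z = 3.9 + 5.9/2 = 6.85 m.
Total vertical stress at mid-clay: σ_v = 19.3×3.9 + 17.3×2.95 = 126.31 kPa.
Pore pressure: u = 9.81×(6.85 − 2.8) = 39.73 kPa.
Initial effective stress: σ'_0 = σ_v − u = 126.31 − 39.73 = 86.58 kPa.
Final effective stress: σ'_f = 86.58 + 108 = 194.58 kPa.
σ'_f = 194.58 > σ'_p = 96.5 kPa, so the stress path crosses the preconsolidation pressure — recompression up to σ'_p, then virgin compression beyond:
S_c = H/(1+e₀)·[C_r·log₁₀(σ'_p/σ'_0) + C_c·log₁₀(σ'_f/σ'_p)]
    = 5.9/1.73 × [0.071×log₁₀(96.5/86.58) + 0.41×log₁₀(194.58/96.5)]
    = 3.4104 × [0.0033448 + 0.12487] = 0.4373 m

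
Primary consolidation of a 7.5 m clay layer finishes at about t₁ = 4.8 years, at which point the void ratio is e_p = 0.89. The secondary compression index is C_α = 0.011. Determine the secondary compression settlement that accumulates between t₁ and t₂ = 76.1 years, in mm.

Secondary compression: S_s = C_α·H/(1+e_p)·log₁₀(t₂/t₁)
S_s = 0.011×7.5/(1+0.89)×log₁₀(76.1/4.8)
    = 0.04365 × 1.2 = 0.05239 m

S_s ≈ 52.4 mm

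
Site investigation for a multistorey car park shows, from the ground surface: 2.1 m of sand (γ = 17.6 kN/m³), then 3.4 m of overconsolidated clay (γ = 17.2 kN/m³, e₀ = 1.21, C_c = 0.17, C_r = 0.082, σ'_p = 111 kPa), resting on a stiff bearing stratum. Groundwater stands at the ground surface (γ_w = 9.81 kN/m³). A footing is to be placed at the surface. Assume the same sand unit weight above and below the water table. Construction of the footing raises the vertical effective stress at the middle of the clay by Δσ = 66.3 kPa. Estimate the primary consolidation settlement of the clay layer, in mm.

S_c ≈ 65.3 mm

Mid-depth of clay below the ground surface: z = 2.1 + 3.4/2 = 3.8 m.
Total vertical stress at mid-clay: σ_v = 17.6×2.1 + 17.2×1.7 = 66.2 kPa.
Pore pressure: u = 9.81×(3.8 − 0) = 37.278 kPa.
Initial effective stress: σ'_0 = σ_v − u = 66.2 − 37.278 = 28.922 kPa.
Final effective stress: σ'_f = 28.922 + 66.3 = 95.222 kPa.
σ'_f = 95.222 ≤ σ'_p = 111 kPa, so the clay remains overconsolidated and only the recompression index applies:
S_c = C_r·H/(1+e₀)·log₁₀(σ'_f/σ'_0) = 0.082×3.4/2.21×log₁₀(95.222/28.922)
    = 0.12616 × 0.51751 = 0.06529 m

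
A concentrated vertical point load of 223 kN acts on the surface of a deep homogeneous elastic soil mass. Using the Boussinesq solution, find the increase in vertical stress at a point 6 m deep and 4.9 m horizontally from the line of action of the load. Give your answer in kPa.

Boussinesq vertical stress below a point load on an elastic half-space:
Δσ_z = 3P/(2πz²) · [1 + (r/z)²]^(−5/2)
r/z = 4.9/6 = 0.81667; [1+(r/z)²]^(−5/2) = 0.27874.
Δσ_z = 3×223/(2π×6²) × 0.27874 = 2.9576 × 0.27874 = 0.8244 kPa

Δσ_z ≈ 0.824 kPa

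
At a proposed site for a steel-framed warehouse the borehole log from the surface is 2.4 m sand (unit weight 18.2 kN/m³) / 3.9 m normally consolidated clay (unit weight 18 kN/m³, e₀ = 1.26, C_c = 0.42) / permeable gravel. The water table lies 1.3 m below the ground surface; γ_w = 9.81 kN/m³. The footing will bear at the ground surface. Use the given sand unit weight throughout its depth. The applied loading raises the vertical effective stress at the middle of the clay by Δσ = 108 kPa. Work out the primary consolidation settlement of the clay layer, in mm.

S_c ≈ 367 mm

Mid-depth of clay below the ground surface: z = 2.4 + 3.9/2 = 4.35 m.
Total vertical stress at mid-clay: σ_v = 18.2×2.4 + 18×1.95 = 78.78 kPa.
Pore pressure: u = 9.81×(4.35 − 1.3) = 29.921 kPa.
Initial effective stress: σ'_0 = σ_v − u = 78.78 − 29.921 = 48.859 kPa.
Final effective stress: σ'_f = σ'_0 + Δσ = 48.859 + 108 = 156.86 kPa.
Normally consolidated clay, so the full stress increment lies on the virgin compression line:
S_c = C_c·H/(1+e₀)·log₁₀(σ'_f/σ'_0) = 0.42×3.9/(1+1.26)×log₁₀(156.86/48.859)
    = 0.72478 × 0.50657 = 0.3672 m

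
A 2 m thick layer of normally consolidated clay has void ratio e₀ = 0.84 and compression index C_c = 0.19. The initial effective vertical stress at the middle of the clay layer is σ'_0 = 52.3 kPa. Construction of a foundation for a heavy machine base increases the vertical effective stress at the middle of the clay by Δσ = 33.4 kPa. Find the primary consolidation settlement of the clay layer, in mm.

S_c ≈ 44.3 mm

Final effective stress: σ'_f = σ'_0 + Δσ = 52.3 + 33.4 = 85.7 kPa.
Normally consolidated clay, so the full stress increment lies on the virgin compression line:
S_c = C_c·H/(1+e₀)·log₁₀(σ'_f/σ'_0) = 0.19×2/(1+0.84)×log₁₀(85.7/52.3)
    = 0.20652 × 0.21448 = 0.04429 m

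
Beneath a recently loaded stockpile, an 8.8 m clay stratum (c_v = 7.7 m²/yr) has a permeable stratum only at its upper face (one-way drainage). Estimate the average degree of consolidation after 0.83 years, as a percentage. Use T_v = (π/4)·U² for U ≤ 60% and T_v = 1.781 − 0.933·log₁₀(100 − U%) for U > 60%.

U ≈ 32.4 %

Drainage path length: H_d = H = 8.8 m (single drainage).
T_v = c_v·t/H_d² = 7.7×0.83/8.8² = 0.082528.
T_v = 0.082528 corresponds to the U ≤ 60% branch:
U = √(4T_v/π) = 0.3242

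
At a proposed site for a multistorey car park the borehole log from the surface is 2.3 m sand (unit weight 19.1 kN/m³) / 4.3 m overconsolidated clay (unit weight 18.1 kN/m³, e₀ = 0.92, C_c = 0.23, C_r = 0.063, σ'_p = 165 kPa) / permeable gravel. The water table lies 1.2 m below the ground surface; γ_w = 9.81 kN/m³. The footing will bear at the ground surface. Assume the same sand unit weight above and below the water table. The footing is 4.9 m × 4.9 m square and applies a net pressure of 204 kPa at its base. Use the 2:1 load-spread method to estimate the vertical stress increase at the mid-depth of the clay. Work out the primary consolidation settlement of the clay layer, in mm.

Mid-depth of clay below the ground surface: z = 2.3 + 4.3/2 = 4.45 m.
Total vertical stress at mid-clay: σ_v = 19.1×2.3 + 18.1×2.15 = 82.845 kPa.
Pore pressure: u = 9.81×(4.45 − 1.2) = 31.883 kPa.
Initial effective stress: σ'_0 = σ_v − u = 82.845 − 31.883 = 50.962 kPa.
Stress increase at mid-clay by the 2:1 spreading method:
Δσ = qBL/((B+z)(L+z)) = 204×4.9×4.9/((4.9+4.45)(4.9+4.45)) = 56.027 kPa
Final effective stress: σ'_f = 50.962 + 56.027 = 106.99 kPa.
σ'_f = 106.99 ≤ σ'_p = 165 kPa, so the clay remains overconsolidated and only the recompression index applies:
S_c = C_r·H/(1+e₀)·log₁₀(σ'_f/σ'_0) = 0.063×4.3/1.92×log₁₀(106.99/50.962)
    = 0.14109 × 0.3221 = 0.04545 m

S_c ≈ 45.4 mm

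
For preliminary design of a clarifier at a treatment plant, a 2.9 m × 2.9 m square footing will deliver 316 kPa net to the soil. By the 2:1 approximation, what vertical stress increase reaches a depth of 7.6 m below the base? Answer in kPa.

By the 2:1 method the load spreads at 1 horizontal : 2 vertical, so at depth z the loaded area has grown by z in each plan dimension:
Δσ = qBL/((B+z)(L+z)) = 316×2.9×2.9/((2.9+7.6)(2.9+7.6)) = 24.105 kPa

Δσ_z ≈ 24.1 kPa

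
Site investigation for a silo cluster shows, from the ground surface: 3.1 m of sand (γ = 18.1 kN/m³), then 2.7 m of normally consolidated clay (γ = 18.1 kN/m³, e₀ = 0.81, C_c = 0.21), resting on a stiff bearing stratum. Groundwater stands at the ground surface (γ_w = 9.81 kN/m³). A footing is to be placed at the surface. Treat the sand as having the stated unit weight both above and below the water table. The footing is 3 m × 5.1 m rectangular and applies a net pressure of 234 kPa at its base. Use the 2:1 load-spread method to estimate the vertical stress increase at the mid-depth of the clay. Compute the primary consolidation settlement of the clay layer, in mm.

S_c ≈ 117 mm

Mid-depth of clay below the ground surface: z = 3.1 + 2.7/2 = 4.45 m.
Total vertical stress at mid-clay: σ_v = 18.1×3.1 + 18.1×1.35 = 80.545 kPa.
Pore pressure: u = 9.81×(4.45 − 0) = 43.655 kPa.
Initial effective stress: σ'_0 = σ_v − u = 80.545 − 43.655 = 36.89 kPa.
Stress increase at mid-clay by the 2:1 spreading method:
Δσ = qBL/((B+z)(L+z)) = 234×3×5.1/((3+4.45)(5.1+4.45)) = 50.321 kPa
Final effective stress: σ'_f = σ'_0 + Δσ = 36.89 + 50.321 = 87.211 kPa.
Normally consolidated clay, so the full stress increment lies on the virgin compression line:
S_c = C_c·H/(1+e₀)·log₁₀(σ'_f/σ'_0) = 0.21×2.7/(1+0.81)×log₁₀(87.211/36.89)
    = 0.31326 × 0.37366 = 0.1171 m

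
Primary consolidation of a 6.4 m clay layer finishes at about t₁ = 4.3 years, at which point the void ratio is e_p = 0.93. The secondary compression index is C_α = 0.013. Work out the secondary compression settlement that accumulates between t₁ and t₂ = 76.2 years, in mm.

Secondary compression: S_s = C_α·H/(1+e_p)·log₁₀(t₂/t₁)
S_s = 0.013×6.4/(1+0.93)×log₁₀(76.2/4.3)
    = 0.04311 × 1.248 = 0.05382 m

S_s ≈ 53.8 mm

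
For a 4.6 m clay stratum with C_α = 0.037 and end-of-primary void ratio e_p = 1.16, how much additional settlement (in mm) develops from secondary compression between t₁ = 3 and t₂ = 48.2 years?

S_s ≈ 95 mm

Secondary compression: S_s = C_α·H/(1+e_p)·log₁₀(t₂/t₁)
S_s = 0.037×4.6/(1+1.16)×log₁₀(48.2/3)
    = 0.0788 × 1.206 = 0.09502 m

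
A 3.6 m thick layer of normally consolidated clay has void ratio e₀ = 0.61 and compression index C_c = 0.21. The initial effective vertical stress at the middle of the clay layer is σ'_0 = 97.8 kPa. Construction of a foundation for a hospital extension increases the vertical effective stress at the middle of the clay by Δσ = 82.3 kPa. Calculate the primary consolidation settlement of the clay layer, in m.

Final effective stress: σ'_f = σ'_0 + Δσ = 97.8 + 82.3 = 180.1 kPa.
Normally consolidated clay, so the full stress increment lies on the virgin compression line:
S_c = C_c·H/(1+e₀)·log₁₀(σ'_f/σ'_0) = 0.21×3.6/(1+0.61)×log₁₀(180.1/97.8)
    = 0.46957 × 0.26517 = 0.1245 m

S_c ≈ 0.125 m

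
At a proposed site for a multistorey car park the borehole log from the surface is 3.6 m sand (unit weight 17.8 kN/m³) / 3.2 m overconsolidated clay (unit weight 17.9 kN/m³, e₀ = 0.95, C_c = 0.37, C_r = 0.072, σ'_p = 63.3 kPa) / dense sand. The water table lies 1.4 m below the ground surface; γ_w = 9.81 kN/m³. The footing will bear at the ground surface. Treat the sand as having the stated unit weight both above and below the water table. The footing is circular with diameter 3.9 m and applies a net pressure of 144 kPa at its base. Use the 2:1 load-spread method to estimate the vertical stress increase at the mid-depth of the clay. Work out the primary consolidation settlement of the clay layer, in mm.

S_c ≈ 74.7 mm

Mid-depth of clay below the ground surface: z = 3.6 + 3.2/2 = 5.2 m.
Total vertical stress at mid-clay: σ_v = 17.8×3.6 + 17.9×1.6 = 92.72 kPa.
Pore pressure: u = 9.81×(5.2 − 1.4) = 37.278 kPa.
Initial effective stress: σ'_0 = σ_v − u = 92.72 − 37.278 = 55.442 kPa.
Stress increase at mid-clay by the 2:1 spreading method:
Δσ ≈ qD²/(D+z)² = 144×3.9²/(3.9+5.2)² = 26.449 kPa
Final effective stress: σ'_f = 55.442 + 26.449 = 81.891 kPa.
σ'_f = 81.891 > σ'_p = 63.3 kPa, so the stress path crosses the preconsolidation pressure — recompression up to σ'_p, then virgin compression beyond:
S_c = H/(1+e₀)·[C_r·log₁₀(σ'_p/σ'_0) + C_c·log₁₀(σ'_f/σ'_p)]
    = 3.2/1.95 × [0.072×log₁₀(63.3/55.442) + 0.37×log₁₀(81.891/63.3)]
    = 1.641 × [0.0041447 + 0.041378] = 0.0747 m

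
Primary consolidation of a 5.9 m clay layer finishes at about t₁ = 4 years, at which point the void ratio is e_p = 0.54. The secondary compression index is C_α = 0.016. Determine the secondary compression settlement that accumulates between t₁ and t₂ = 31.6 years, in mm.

Secondary compression: S_s = C_α·H/(1+e_p)·log₁₀(t₂/t₁)
S_s = 0.016×5.9/(1+0.54)×log₁₀(31.6/4)
    = 0.0613 × 0.8976 = 0.05502 m

S_s ≈ 55 mm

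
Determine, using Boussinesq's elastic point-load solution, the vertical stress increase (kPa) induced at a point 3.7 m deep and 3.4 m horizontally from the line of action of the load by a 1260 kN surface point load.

Δσ_z ≈ 9.51 kPa

Boussinesq vertical stress below a point load on an elastic half-space:
Δσ_z = 3P/(2πz²) · [1 + (r/z)²]^(−5/2)
r/z = 3.4/3.7 = 0.91892; [1+(r/z)²]^(−5/2) = 0.21645.
Δσ_z = 3×1260/(2π×3.7²) × 0.21645 = 43.945 × 0.21645 = 9.512 kPa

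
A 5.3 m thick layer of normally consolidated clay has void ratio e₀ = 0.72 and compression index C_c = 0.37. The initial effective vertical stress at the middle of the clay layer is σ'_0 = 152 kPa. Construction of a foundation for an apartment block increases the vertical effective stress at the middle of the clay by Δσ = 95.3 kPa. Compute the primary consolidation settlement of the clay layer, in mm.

S_c ≈ 241 mm

Final effective stress: σ'_f = σ'_0 + Δσ = 152 + 95.3 = 247.3 kPa.
Normally consolidated clay, so the full stress increment lies on the virgin compression line:
S_c = C_c·H/(1+e₀)·log₁₀(σ'_f/σ'_0) = 0.37×5.3/(1+0.72)×log₁₀(247.3/152)
    = 1.1401 × 0.21138 = 0.241 m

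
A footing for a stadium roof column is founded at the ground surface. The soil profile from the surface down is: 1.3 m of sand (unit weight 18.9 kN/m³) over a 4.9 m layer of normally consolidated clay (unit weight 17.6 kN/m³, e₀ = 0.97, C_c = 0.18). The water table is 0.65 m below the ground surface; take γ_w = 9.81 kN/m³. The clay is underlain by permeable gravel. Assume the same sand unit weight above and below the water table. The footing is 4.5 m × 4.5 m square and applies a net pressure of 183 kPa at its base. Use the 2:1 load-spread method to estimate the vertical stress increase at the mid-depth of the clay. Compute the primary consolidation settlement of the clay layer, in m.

S_c ≈ 0.175 m

Mid-depth of clay below the ground surface: z = 1.3 + 4.9/2 = 3.75 m.
Total vertical stress at mid-clay: σ_v = 18.9×1.3 + 17.6×2.45 = 67.69 kPa.
Pore pressure: u = 9.81×(3.75 − 0.65) = 30.411 kPa.
Initial effective stress: σ'_0 = σ_v − u = 67.69 − 30.411 = 37.279 kPa.
Stress increase at mid-clay by the 2:1 spreading method:
Δσ = qBL/((B+z)(L+z)) = 183×4.5×4.5/((4.5+3.75)(4.5+3.75)) = 54.446 kPa
Final effective stress: σ'_f = σ'_0 + Δσ = 37.279 + 54.446 = 91.725 kPa.
Normally consolidated clay, so the full stress increment lies on the virgin compression line:
S_c = C_c·H/(1+e₀)·log₁₀(σ'_f/σ'_0) = 0.18×4.9/(1+0.97)×log₁₀(91.725/37.279)
    = 0.44772 × 0.39102 = 0.1751 m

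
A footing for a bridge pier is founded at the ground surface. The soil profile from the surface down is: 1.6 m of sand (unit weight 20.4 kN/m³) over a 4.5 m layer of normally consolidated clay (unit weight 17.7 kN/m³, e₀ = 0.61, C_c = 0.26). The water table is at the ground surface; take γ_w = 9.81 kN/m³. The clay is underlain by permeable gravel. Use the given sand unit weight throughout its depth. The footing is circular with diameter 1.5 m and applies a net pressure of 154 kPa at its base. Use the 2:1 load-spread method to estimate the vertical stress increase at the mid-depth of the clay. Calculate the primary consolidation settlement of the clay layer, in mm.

S_c ≈ 94.5 mm

Mid-depth of clay below the ground surface: z = 1.6 + 4.5/2 = 3.85 m.
Total vertical stress at mid-clay: σ_v = 20.4×1.6 + 17.7×2.25 = 72.465 kPa.
Pore pressure: u = 9.81×(3.85 − 0) = 37.769 kPa.
Initial effective stress: σ'_0 = σ_v − u = 72.465 − 37.769 = 34.696 kPa.
Stress increase at mid-clay by the 2:1 spreading method:
Δσ ≈ qD²/(D+z)² = 154×1.5²/(1.5+3.85)² = 12.106 kPa
Final effective stress: σ'_f = σ'_0 + Δσ = 34.696 + 12.106 = 46.802 kPa.
Normally consolidated clay, so the full stress increment lies on the virgin compression line:
S_c = C_c·H/(1+e₀)·log₁₀(σ'_f/σ'_0) = 0.26×4.5/(1+0.61)×log₁₀(46.802/34.696)
    = 0.72671 × 0.12999 = 0.09447 m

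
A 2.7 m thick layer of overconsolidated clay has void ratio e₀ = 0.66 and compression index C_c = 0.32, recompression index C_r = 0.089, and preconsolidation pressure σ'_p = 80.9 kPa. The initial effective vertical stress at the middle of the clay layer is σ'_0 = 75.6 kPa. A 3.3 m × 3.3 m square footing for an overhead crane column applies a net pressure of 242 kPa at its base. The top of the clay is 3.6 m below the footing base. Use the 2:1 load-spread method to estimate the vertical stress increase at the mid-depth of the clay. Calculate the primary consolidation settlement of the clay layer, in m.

S_c ≈ 0.0824 m

Mid-depth of clay below the footing base: z = 3.6 + 2.7/2 = 4.95 m.
Stress increase at mid-clay by the 2:1 spreading method:
Δσ = qBL/((B+z)(L+z)) = 242×3.3×3.3/((3.3+4.95)(3.3+4.95)) = 38.72 kPa
Final effective stress: σ'_f = 75.6 + 38.72 = 114.32 kPa.
σ'_f = 114.32 > σ'_p = 80.9 kPa, so the stress path crosses the preconsolidation pressure — recompression up to σ'_p, then virgin compression beyond:
S_c = H/(1+e₀)·[C_r·log₁₀(σ'_p/σ'_0) + C_c·log₁₀(σ'_f/σ'_p)]
    = 2.7/1.66 × [0.089×log₁₀(80.9/75.6) + 0.32×log₁₀(114.32/80.9)]
    = 1.6265 × [0.002619 + 0.048056] = 0.08242 m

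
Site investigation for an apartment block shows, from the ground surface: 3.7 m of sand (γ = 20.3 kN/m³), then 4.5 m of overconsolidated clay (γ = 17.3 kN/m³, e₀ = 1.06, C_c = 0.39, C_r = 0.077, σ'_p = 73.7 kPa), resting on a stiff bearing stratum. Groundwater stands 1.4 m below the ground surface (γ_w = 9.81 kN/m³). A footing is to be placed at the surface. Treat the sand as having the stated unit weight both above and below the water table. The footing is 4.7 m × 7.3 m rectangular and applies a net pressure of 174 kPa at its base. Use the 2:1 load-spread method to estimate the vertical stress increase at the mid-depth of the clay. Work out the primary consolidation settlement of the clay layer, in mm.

Mid-depth of clay below the ground surface: z = 3.7 + 4.5/2 = 5.95 m.
Total vertical stress at mid-clay: σ_v = 20.3×3.7 + 17.3×2.25 = 114.03 kPa.
Pore pressure: u = 9.81×(5.95 − 1.4) = 44.636 kPa.
Initial effective stress: σ'_0 = σ_v − u = 114.03 − 44.636 = 69.394 kPa.
Stress increase at mid-clay by the 2:1 spreading method:
Δσ = qBL/((B+z)(L+z)) = 174×4.7×7.3/((4.7+5.95)(7.3+5.95)) = 42.306 kPa
Final effective stress: σ'_f = 69.394 + 42.306 = 111.7 kPa.
σ'_f = 111.7 > σ'_p = 73.7 kPa, so the stress path crosses the preconsolidation pressure — recompression up to σ'_p, then virgin compression beyond:
S_c = H/(1+e₀)·[C_r·log₁₀(σ'_p/σ'_0) + C_c·log₁₀(σ'_f/σ'_p)]
    = 4.5/2.06 × [0.077×log₁₀(73.7/69.394) + 0.39×log₁₀(111.7/73.7)]
    = 2.1845 × [0.0020132 + 0.070428] = 0.1582 m

S_c ≈ 158 mm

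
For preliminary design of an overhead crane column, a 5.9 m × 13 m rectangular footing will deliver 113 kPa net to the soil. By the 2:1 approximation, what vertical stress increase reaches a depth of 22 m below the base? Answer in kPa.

Δσ_z ≈ 8.88 kPa

By the 2:1 method the load spreads at 1 horizontal : 2 vertical, so at depth z the loaded area has grown by z in each plan dimension:
Δσ = qBL/((B+z)(L+z)) = 113×5.9×13/((5.9+22)(13+22)) = 8.8757 kPa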